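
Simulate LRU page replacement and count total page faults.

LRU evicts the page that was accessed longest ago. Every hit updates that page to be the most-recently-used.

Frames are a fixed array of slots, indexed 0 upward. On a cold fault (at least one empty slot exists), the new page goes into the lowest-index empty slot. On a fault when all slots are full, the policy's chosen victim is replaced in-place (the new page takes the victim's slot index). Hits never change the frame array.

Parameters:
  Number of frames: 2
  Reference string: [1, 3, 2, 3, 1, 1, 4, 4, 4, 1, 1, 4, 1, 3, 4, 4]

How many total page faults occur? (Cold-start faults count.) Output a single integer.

Step 0: ref 1 → FAULT, frames=[1,-]
Step 1: ref 3 → FAULT, frames=[1,3]
Step 2: ref 2 → FAULT (evict 1), frames=[2,3]
Step 3: ref 3 → HIT, frames=[2,3]
Step 4: ref 1 → FAULT (evict 2), frames=[1,3]
Step 5: ref 1 → HIT, frames=[1,3]
Step 6: ref 4 → FAULT (evict 3), frames=[1,4]
Step 7: ref 4 → HIT, frames=[1,4]
Step 8: ref 4 → HIT, frames=[1,4]
Step 9: ref 1 → HIT, frames=[1,4]
Step 10: ref 1 → HIT, frames=[1,4]
Step 11: ref 4 → HIT, frames=[1,4]
Step 12: ref 1 → HIT, frames=[1,4]
Step 13: ref 3 → FAULT (evict 4), frames=[1,3]
Step 14: ref 4 → FAULT (evict 1), frames=[4,3]
Step 15: ref 4 → HIT, frames=[4,3]
Total faults: 7

Answer: 7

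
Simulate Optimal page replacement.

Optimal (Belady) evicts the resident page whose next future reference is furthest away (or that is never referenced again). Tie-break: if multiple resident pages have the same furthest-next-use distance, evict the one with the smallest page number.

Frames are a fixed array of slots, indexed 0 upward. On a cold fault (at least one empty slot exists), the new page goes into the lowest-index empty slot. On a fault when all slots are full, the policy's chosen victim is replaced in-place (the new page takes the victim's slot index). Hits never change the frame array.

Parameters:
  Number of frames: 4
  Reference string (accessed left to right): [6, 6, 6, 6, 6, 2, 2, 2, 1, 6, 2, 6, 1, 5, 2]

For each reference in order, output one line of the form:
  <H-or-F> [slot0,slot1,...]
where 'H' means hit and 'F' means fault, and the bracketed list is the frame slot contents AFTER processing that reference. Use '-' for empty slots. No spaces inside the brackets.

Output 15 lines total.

F [6,-,-,-]
H [6,-,-,-]
H [6,-,-,-]
H [6,-,-,-]
H [6,-,-,-]
F [6,2,-,-]
H [6,2,-,-]
H [6,2,-,-]
F [6,2,1,-]
H [6,2,1,-]
H [6,2,1,-]
H [6,2,1,-]
H [6,2,1,-]
F [6,2,1,5]
H [6,2,1,5]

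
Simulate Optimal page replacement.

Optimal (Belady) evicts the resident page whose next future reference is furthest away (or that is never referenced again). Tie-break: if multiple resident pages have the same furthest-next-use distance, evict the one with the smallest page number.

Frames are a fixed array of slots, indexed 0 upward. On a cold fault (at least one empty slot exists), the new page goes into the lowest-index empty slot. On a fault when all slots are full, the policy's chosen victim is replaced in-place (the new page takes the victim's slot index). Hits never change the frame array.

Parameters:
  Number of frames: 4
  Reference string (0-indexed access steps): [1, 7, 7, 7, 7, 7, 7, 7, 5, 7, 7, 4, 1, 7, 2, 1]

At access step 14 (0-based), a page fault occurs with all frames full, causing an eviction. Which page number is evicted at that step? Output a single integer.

Answer: 4

Derivation:
Step 0: ref 1 -> FAULT, frames=[1,-,-,-]
Step 1: ref 7 -> FAULT, frames=[1,7,-,-]
Step 2: ref 7 -> HIT, frames=[1,7,-,-]
Step 3: ref 7 -> HIT, frames=[1,7,-,-]
Step 4: ref 7 -> HIT, frames=[1,7,-,-]
Step 5: ref 7 -> HIT, frames=[1,7,-,-]
Step 6: ref 7 -> HIT, frames=[1,7,-,-]
Step 7: ref 7 -> HIT, frames=[1,7,-,-]
Step 8: ref 5 -> FAULT, frames=[1,7,5,-]
Step 9: ref 7 -> HIT, frames=[1,7,5,-]
Step 10: ref 7 -> HIT, frames=[1,7,5,-]
Step 11: ref 4 -> FAULT, frames=[1,7,5,4]
Step 12: ref 1 -> HIT, frames=[1,7,5,4]
Step 13: ref 7 -> HIT, frames=[1,7,5,4]
Step 14: ref 2 -> FAULT, evict 4, frames=[1,7,5,2]
At step 14: evicted page 4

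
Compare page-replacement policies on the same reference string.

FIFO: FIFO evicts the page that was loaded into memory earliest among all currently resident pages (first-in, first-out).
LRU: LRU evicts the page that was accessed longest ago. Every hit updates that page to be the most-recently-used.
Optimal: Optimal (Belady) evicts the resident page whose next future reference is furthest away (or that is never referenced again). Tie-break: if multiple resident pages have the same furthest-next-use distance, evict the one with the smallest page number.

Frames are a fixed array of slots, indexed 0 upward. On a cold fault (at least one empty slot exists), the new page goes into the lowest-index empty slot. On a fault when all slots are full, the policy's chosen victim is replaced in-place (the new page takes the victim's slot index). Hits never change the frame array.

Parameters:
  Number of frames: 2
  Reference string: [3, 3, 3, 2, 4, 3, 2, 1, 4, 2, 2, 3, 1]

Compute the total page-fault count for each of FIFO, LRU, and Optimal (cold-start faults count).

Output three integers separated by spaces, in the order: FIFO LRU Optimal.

--- FIFO ---
  step 0: ref 3 -> FAULT, frames=[3,-] (faults so far: 1)
  step 1: ref 3 -> HIT, frames=[3,-] (faults so far: 1)
  step 2: ref 3 -> HIT, frames=[3,-] (faults so far: 1)
  step 3: ref 2 -> FAULT, frames=[3,2] (faults so far: 2)
  step 4: ref 4 -> FAULT, evict 3, frames=[4,2] (faults so far: 3)
  step 5: ref 3 -> FAULT, evict 2, frames=[4,3] (faults so far: 4)
  step 6: ref 2 -> FAULT, evict 4, frames=[2,3] (faults so far: 5)
  step 7: ref 1 -> FAULT, evict 3, frames=[2,1] (faults so far: 6)
  step 8: ref 4 -> FAULT, evict 2, frames=[4,1] (faults so far: 7)
  step 9: ref 2 -> FAULT, evict 1, frames=[4,2] (faults so far: 8)
  step 10: ref 2 -> HIT, frames=[4,2] (faults so far: 8)
  step 11: ref 3 -> FAULT, evict 4, frames=[3,2] (faults so far: 9)
  step 12: ref 1 -> FAULT, evict 2, frames=[3,1] (faults so far: 10)
  FIFO total faults: 10
--- LRU ---
  step 0: ref 3 -> FAULT, frames=[3,-] (faults so far: 1)
  step 1: ref 3 -> HIT, frames=[3,-] (faults so far: 1)
  step 2: ref 3 -> HIT, frames=[3,-] (faults so far: 1)
  step 3: ref 2 -> FAULT, frames=[3,2] (faults so far: 2)
  step 4: ref 4 -> FAULT, evict 3, frames=[4,2] (faults so far: 3)
  step 5: ref 3 -> FAULT, evict 2, frames=[4,3] (faults so far: 4)
  step 6: ref 2 -> FAULT, evict 4, frames=[2,3] (faults so far: 5)
  step 7: ref 1 -> FAULT, evict 3, frames=[2,1] (faults so far: 6)
  step 8: ref 4 -> FAULT, evict 2, frames=[4,1] (faults so far: 7)
  step 9: ref 2 -> FAULT, evict 1, frames=[4,2] (faults so far: 8)
  step 10: ref 2 -> HIT, frames=[4,2] (faults so far: 8)
  step 11: ref 3 -> FAULT, evict 4, frames=[3,2] (faults so far: 9)
  step 12: ref 1 -> FAULT, evict 2, frames=[3,1] (faults so far: 10)
  LRU total faults: 10
--- Optimal ---
  step 0: ref 3 -> FAULT, frames=[3,-] (faults so far: 1)
  step 1: ref 3 -> HIT, frames=[3,-] (faults so far: 1)
  step 2: ref 3 -> HIT, frames=[3,-] (faults so far: 1)
  step 3: ref 2 -> FAULT, frames=[3,2] (faults so far: 2)
  step 4: ref 4 -> FAULT, evict 2, frames=[3,4] (faults so far: 3)
  step 5: ref 3 -> HIT, frames=[3,4] (faults so far: 3)
  step 6: ref 2 -> FAULT, evict 3, frames=[2,4] (faults so far: 4)
  step 7: ref 1 -> FAULT, evict 2, frames=[1,4] (faults so far: 5)
  step 8: ref 4 -> HIT, frames=[1,4] (faults so far: 5)
  step 9: ref 2 -> FAULT, evict 4, frames=[1,2] (faults so far: 6)
  step 10: ref 2 -> HIT, frames=[1,2] (faults so far: 6)
  step 11: ref 3 -> FAULT, evict 2, frames=[1,3] (faults so far: 7)
  step 12: ref 1 -> HIT, frames=[1,3] (faults so far: 7)
  Optimal total faults: 7

Answer: 10 10 7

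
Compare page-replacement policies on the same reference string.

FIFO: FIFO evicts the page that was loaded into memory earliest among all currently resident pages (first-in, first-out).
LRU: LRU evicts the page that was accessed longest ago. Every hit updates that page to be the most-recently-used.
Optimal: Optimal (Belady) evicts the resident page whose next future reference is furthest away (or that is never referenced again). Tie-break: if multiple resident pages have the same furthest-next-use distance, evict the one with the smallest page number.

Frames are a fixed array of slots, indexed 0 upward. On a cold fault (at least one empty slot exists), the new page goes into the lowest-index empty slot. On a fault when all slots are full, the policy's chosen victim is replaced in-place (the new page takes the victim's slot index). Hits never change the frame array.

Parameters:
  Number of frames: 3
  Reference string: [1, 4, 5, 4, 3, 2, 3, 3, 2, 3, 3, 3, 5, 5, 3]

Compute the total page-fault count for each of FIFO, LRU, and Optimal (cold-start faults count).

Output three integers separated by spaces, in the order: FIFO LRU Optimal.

Answer: 5 6 5

Derivation:
--- FIFO ---
  step 0: ref 1 -> FAULT, frames=[1,-,-] (faults so far: 1)
  step 1: ref 4 -> FAULT, frames=[1,4,-] (faults so far: 2)
  step 2: ref 5 -> FAULT, frames=[1,4,5] (faults so far: 3)
  step 3: ref 4 -> HIT, frames=[1,4,5] (faults so far: 3)
  step 4: ref 3 -> FAULT, evict 1, frames=[3,4,5] (faults so far: 4)
  step 5: ref 2 -> FAULT, evict 4, frames=[3,2,5] (faults so far: 5)
  step 6: ref 3 -> HIT, frames=[3,2,5] (faults so far: 5)
  step 7: ref 3 -> HIT, frames=[3,2,5] (faults so far: 5)
  step 8: ref 2 -> HIT, frames=[3,2,5] (faults so far: 5)
  step 9: ref 3 -> HIT, frames=[3,2,5] (faults so far: 5)
  step 10: ref 3 -> HIT, frames=[3,2,5] (faults so far: 5)
  step 11: ref 3 -> HIT, frames=[3,2,5] (faults so far: 5)
  step 12: ref 5 -> HIT, frames=[3,2,5] (faults so far: 5)
  step 13: ref 5 -> HIT, frames=[3,2,5] (faults so far: 5)
  step 14: ref 3 -> HIT, frames=[3,2,5] (faults so far: 5)
  FIFO total faults: 5
--- LRU ---
  step 0: ref 1 -> FAULT, frames=[1,-,-] (faults so far: 1)
  step 1: ref 4 -> FAULT, frames=[1,4,-] (faults so far: 2)
  step 2: ref 5 -> FAULT, frames=[1,4,5] (faults so far: 3)
  step 3: ref 4 -> HIT, frames=[1,4,5] (faults so far: 3)
  step 4: ref 3 -> FAULT, evict 1, frames=[3,4,5] (faults so far: 4)
  step 5: ref 2 -> FAULT, evict 5, frames=[3,4,2] (faults so far: 5)
  step 6: ref 3 -> HIT, frames=[3,4,2] (faults so far: 5)
  step 7: ref 3 -> HIT, frames=[3,4,2] (faults so far: 5)
  step 8: ref 2 -> HIT, frames=[3,4,2] (faults so far: 5)
  step 9: ref 3 -> HIT, frames=[3,4,2] (faults so far: 5)
  step 10: ref 3 -> HIT, frames=[3,4,2] (faults so far: 5)
  step 11: ref 3 -> HIT, frames=[3,4,2] (faults so far: 5)
  step 12: ref 5 -> FAULT, evict 4, frames=[3,5,2] (faults so far: 6)
  step 13: ref 5 -> HIT, frames=[3,5,2] (faults so far: 6)
  step 14: ref 3 -> HIT, frames=[3,5,2] (faults so far: 6)
  LRU total faults: 6
--- Optimal ---
  step 0: ref 1 -> FAULT, frames=[1,-,-] (faults so far: 1)
  step 1: ref 4 -> FAULT, frames=[1,4,-] (faults so far: 2)
  step 2: ref 5 -> FAULT, frames=[1,4,5] (faults so far: 3)
  step 3: ref 4 -> HIT, frames=[1,4,5] (faults so far: 3)
  step 4: ref 3 -> FAULT, evict 1, frames=[3,4,5] (faults so far: 4)
  step 5: ref 2 -> FAULT, evict 4, frames=[3,2,5] (faults so far: 5)
  step 6: ref 3 -> HIT, frames=[3,2,5] (faults so far: 5)
  step 7: ref 3 -> HIT, frames=[3,2,5] (faults so far: 5)
  step 8: ref 2 -> HIT, frames=[3,2,5] (faults so far: 5)
  step 9: ref 3 -> HIT, frames=[3,2,5] (faults so far: 5)
  step 10: ref 3 -> HIT, frames=[3,2,5] (faults so far: 5)
  step 11: ref 3 -> HIT, frames=[3,2,5] (faults so far: 5)
  step 12: ref 5 -> HIT, frames=[3,2,5] (faults so far: 5)
  step 13: ref 5 -> HIT, frames=[3,2,5] (faults so far: 5)
  step 14: ref 3 -> HIT, frames=[3,2,5] (faults so far: 5)
  Optimal total faults: 5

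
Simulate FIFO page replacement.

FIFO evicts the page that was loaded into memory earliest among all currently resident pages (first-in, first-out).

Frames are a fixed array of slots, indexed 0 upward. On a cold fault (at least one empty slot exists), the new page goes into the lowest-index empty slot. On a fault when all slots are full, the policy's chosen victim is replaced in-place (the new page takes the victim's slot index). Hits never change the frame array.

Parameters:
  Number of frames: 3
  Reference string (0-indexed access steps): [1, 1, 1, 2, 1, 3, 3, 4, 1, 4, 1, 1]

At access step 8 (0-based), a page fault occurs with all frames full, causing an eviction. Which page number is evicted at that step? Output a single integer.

Answer: 2

Derivation:
Step 0: ref 1 -> FAULT, frames=[1,-,-]
Step 1: ref 1 -> HIT, frames=[1,-,-]
Step 2: ref 1 -> HIT, frames=[1,-,-]
Step 3: ref 2 -> FAULT, frames=[1,2,-]
Step 4: ref 1 -> HIT, frames=[1,2,-]
Step 5: ref 3 -> FAULT, frames=[1,2,3]
Step 6: ref 3 -> HIT, frames=[1,2,3]
Step 7: ref 4 -> FAULT, evict 1, frames=[4,2,3]
Step 8: ref 1 -> FAULT, evict 2, frames=[4,1,3]
At step 8: evicted page 2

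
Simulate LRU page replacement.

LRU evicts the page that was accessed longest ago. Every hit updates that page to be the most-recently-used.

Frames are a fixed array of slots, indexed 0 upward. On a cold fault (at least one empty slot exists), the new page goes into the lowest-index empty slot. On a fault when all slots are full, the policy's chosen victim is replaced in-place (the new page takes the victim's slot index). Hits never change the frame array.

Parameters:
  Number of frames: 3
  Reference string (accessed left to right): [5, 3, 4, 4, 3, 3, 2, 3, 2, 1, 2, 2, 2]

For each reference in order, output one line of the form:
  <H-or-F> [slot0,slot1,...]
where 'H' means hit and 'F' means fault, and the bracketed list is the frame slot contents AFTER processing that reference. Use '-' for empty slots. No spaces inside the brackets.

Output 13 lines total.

F [5,-,-]
F [5,3,-]
F [5,3,4]
H [5,3,4]
H [5,3,4]
H [5,3,4]
F [2,3,4]
H [2,3,4]
H [2,3,4]
F [2,3,1]
H [2,3,1]
H [2,3,1]
H [2,3,1]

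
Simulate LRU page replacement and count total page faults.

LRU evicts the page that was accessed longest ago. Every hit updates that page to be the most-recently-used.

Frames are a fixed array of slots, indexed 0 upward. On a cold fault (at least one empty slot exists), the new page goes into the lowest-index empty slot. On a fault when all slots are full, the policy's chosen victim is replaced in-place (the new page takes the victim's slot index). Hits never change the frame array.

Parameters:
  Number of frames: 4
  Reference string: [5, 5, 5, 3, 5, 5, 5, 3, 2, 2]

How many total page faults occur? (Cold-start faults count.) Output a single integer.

Step 0: ref 5 → FAULT, frames=[5,-,-,-]
Step 1: ref 5 → HIT, frames=[5,-,-,-]
Step 2: ref 5 → HIT, frames=[5,-,-,-]
Step 3: ref 3 → FAULT, frames=[5,3,-,-]
Step 4: ref 5 → HIT, frames=[5,3,-,-]
Step 5: ref 5 → HIT, frames=[5,3,-,-]
Step 6: ref 5 → HIT, frames=[5,3,-,-]
Step 7: ref 3 → HIT, frames=[5,3,-,-]
Step 8: ref 2 → FAULT, frames=[5,3,2,-]
Step 9: ref 2 → HIT, frames=[5,3,2,-]
Total faults: 3

Answer: 3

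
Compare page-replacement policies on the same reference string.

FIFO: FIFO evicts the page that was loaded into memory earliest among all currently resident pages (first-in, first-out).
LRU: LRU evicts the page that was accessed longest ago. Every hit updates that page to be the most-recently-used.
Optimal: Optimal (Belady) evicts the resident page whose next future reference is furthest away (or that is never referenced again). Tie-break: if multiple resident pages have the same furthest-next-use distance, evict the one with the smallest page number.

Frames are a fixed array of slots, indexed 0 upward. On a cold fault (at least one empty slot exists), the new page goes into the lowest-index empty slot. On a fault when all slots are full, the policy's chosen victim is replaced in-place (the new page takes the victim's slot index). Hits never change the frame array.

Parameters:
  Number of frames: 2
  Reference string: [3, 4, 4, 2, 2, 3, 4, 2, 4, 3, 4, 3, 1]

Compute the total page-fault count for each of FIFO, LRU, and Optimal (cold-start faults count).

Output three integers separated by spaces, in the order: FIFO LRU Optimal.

--- FIFO ---
  step 0: ref 3 -> FAULT, frames=[3,-] (faults so far: 1)
  step 1: ref 4 -> FAULT, frames=[3,4] (faults so far: 2)
  step 2: ref 4 -> HIT, frames=[3,4] (faults so far: 2)
  step 3: ref 2 -> FAULT, evict 3, frames=[2,4] (faults so far: 3)
  step 4: ref 2 -> HIT, frames=[2,4] (faults so far: 3)
  step 5: ref 3 -> FAULT, evict 4, frames=[2,3] (faults so far: 4)
  step 6: ref 4 -> FAULT, evict 2, frames=[4,3] (faults so far: 5)
  step 7: ref 2 -> FAULT, evict 3, frames=[4,2] (faults so far: 6)
  step 8: ref 4 -> HIT, frames=[4,2] (faults so far: 6)
  step 9: ref 3 -> FAULT, evict 4, frames=[3,2] (faults so far: 7)
  step 10: ref 4 -> FAULT, evict 2, frames=[3,4] (faults so far: 8)
  step 11: ref 3 -> HIT, frames=[3,4] (faults so far: 8)
  step 12: ref 1 -> FAULT, evict 3, frames=[1,4] (faults so far: 9)
  FIFO total faults: 9
--- LRU ---
  step 0: ref 3 -> FAULT, frames=[3,-] (faults so far: 1)
  step 1: ref 4 -> FAULT, frames=[3,4] (faults so far: 2)
  step 2: ref 4 -> HIT, frames=[3,4] (faults so far: 2)
  step 3: ref 2 -> FAULT, evict 3, frames=[2,4] (faults so far: 3)
  step 4: ref 2 -> HIT, frames=[2,4] (faults so far: 3)
  step 5: ref 3 -> FAULT, evict 4, frames=[2,3] (faults so far: 4)
  step 6: ref 4 -> FAULT, evict 2, frames=[4,3] (faults so far: 5)
  step 7: ref 2 -> FAULT, evict 3, frames=[4,2] (faults so far: 6)
  step 8: ref 4 -> HIT, frames=[4,2] (faults so far: 6)
  step 9: ref 3 -> FAULT, evict 2, frames=[4,3] (faults so far: 7)
  step 10: ref 4 -> HIT, frames=[4,3] (faults so far: 7)
  step 11: ref 3 -> HIT, frames=[4,3] (faults so far: 7)
  step 12: ref 1 -> FAULT, evict 4, frames=[1,3] (faults so far: 8)
  LRU total faults: 8
--- Optimal ---
  step 0: ref 3 -> FAULT, frames=[3,-] (faults so far: 1)
  step 1: ref 4 -> FAULT, frames=[3,4] (faults so far: 2)
  step 2: ref 4 -> HIT, frames=[3,4] (faults so far: 2)
  step 3: ref 2 -> FAULT, evict 4, frames=[3,2] (faults so far: 3)
  step 4: ref 2 -> HIT, frames=[3,2] (faults so far: 3)
  step 5: ref 3 -> HIT, frames=[3,2] (faults so far: 3)
  step 6: ref 4 -> FAULT, evict 3, frames=[4,2] (faults so far: 4)
  step 7: ref 2 -> HIT, frames=[4,2] (faults so far: 4)
  step 8: ref 4 -> HIT, frames=[4,2] (faults so far: 4)
  step 9: ref 3 -> FAULT, evict 2, frames=[4,3] (faults so far: 5)
  step 10: ref 4 -> HIT, frames=[4,3] (faults so far: 5)
  step 11: ref 3 -> HIT, frames=[4,3] (faults so far: 5)
  step 12: ref 1 -> FAULT, evict 3, frames=[4,1] (faults so far: 6)
  Optimal total faults: 6

Answer: 9 8 6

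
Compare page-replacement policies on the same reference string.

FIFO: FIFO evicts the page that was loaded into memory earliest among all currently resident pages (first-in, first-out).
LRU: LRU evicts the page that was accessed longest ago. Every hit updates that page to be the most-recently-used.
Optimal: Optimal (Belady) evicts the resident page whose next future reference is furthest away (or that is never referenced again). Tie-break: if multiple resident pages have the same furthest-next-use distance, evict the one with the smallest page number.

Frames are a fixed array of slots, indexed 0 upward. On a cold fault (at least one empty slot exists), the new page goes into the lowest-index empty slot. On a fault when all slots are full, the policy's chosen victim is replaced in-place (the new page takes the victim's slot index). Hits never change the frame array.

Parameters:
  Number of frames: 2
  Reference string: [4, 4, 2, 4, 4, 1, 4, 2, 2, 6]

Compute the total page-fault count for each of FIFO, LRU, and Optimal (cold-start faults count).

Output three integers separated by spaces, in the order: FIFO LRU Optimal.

Answer: 6 5 5

Derivation:
--- FIFO ---
  step 0: ref 4 -> FAULT, frames=[4,-] (faults so far: 1)
  step 1: ref 4 -> HIT, frames=[4,-] (faults so far: 1)
  step 2: ref 2 -> FAULT, frames=[4,2] (faults so far: 2)
  step 3: ref 4 -> HIT, frames=[4,2] (faults so far: 2)
  step 4: ref 4 -> HIT, frames=[4,2] (faults so far: 2)
  step 5: ref 1 -> FAULT, evict 4, frames=[1,2] (faults so far: 3)
  step 6: ref 4 -> FAULT, evict 2, frames=[1,4] (faults so far: 4)
  step 7: ref 2 -> FAULT, evict 1, frames=[2,4] (faults so far: 5)
  step 8: ref 2 -> HIT, frames=[2,4] (faults so far: 5)
  step 9: ref 6 -> FAULT, evict 4, frames=[2,6] (faults so far: 6)
  FIFO total faults: 6
--- LRU ---
  step 0: ref 4 -> FAULT, frames=[4,-] (faults so far: 1)
  step 1: ref 4 -> HIT, frames=[4,-] (faults so far: 1)
  step 2: ref 2 -> FAULT, frames=[4,2] (faults so far: 2)
  step 3: ref 4 -> HIT, frames=[4,2] (faults so far: 2)
  step 4: ref 4 -> HIT, frames=[4,2] (faults so far: 2)
  step 5: ref 1 -> FAULT, evict 2, frames=[4,1] (faults so far: 3)
  step 6: ref 4 -> HIT, frames=[4,1] (faults so far: 3)
  step 7: ref 2 -> FAULT, evict 1, frames=[4,2] (faults so far: 4)
  step 8: ref 2 -> HIT, frames=[4,2] (faults so far: 4)
  step 9: ref 6 -> FAULT, evict 4, frames=[6,2] (faults so far: 5)
  LRU total faults: 5
--- Optimal ---
  step 0: ref 4 -> FAULT, frames=[4,-] (faults so far: 1)
  step 1: ref 4 -> HIT, frames=[4,-] (faults so far: 1)
  step 2: ref 2 -> FAULT, frames=[4,2] (faults so far: 2)
  step 3: ref 4 -> HIT, frames=[4,2] (faults so far: 2)
  step 4: ref 4 -> HIT, frames=[4,2] (faults so far: 2)
  step 5: ref 1 -> FAULT, evict 2, frames=[4,1] (faults so far: 3)
  step 6: ref 4 -> HIT, frames=[4,1] (faults so far: 3)
  step 7: ref 2 -> FAULT, evict 1, frames=[4,2] (faults so far: 4)
  step 8: ref 2 -> HIT, frames=[4,2] (faults so far: 4)
  step 9: ref 6 -> FAULT, evict 2, frames=[4,6] (faults so far: 5)
  Optimal total faults: 5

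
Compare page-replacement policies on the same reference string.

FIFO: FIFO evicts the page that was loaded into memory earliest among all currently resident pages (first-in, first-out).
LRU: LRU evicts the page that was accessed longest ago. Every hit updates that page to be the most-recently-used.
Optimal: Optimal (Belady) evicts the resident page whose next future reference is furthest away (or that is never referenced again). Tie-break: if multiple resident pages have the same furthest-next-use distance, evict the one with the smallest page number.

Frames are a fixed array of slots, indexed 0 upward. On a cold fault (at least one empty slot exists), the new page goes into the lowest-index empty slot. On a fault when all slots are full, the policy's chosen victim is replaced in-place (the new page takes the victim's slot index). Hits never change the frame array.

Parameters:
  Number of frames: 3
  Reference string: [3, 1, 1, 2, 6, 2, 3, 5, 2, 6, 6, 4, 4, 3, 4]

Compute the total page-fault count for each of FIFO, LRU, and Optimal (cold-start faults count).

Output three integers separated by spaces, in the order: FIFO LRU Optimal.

Answer: 10 9 7

Derivation:
--- FIFO ---
  step 0: ref 3 -> FAULT, frames=[3,-,-] (faults so far: 1)
  step 1: ref 1 -> FAULT, frames=[3,1,-] (faults so far: 2)
  step 2: ref 1 -> HIT, frames=[3,1,-] (faults so far: 2)
  step 3: ref 2 -> FAULT, frames=[3,1,2] (faults so far: 3)
  step 4: ref 6 -> FAULT, evict 3, frames=[6,1,2] (faults so far: 4)
  step 5: ref 2 -> HIT, frames=[6,1,2] (faults so far: 4)
  step 6: ref 3 -> FAULT, evict 1, frames=[6,3,2] (faults so far: 5)
  step 7: ref 5 -> FAULT, evict 2, frames=[6,3,5] (faults so far: 6)
  step 8: ref 2 -> FAULT, evict 6, frames=[2,3,5] (faults so far: 7)
  step 9: ref 6 -> FAULT, evict 3, frames=[2,6,5] (faults so far: 8)
  step 10: ref 6 -> HIT, frames=[2,6,5] (faults so far: 8)
  step 11: ref 4 -> FAULT, evict 5, frames=[2,6,4] (faults so far: 9)
  step 12: ref 4 -> HIT, frames=[2,6,4] (faults so far: 9)
  step 13: ref 3 -> FAULT, evict 2, frames=[3,6,4] (faults so far: 10)
  step 14: ref 4 -> HIT, frames=[3,6,4] (faults so far: 10)
  FIFO total faults: 10
--- LRU ---
  step 0: ref 3 -> FAULT, frames=[3,-,-] (faults so far: 1)
  step 1: ref 1 -> FAULT, frames=[3,1,-] (faults so far: 2)
  step 2: ref 1 -> HIT, frames=[3,1,-] (faults so far: 2)
  step 3: ref 2 -> FAULT, frames=[3,1,2] (faults so far: 3)
  step 4: ref 6 -> FAULT, evict 3, frames=[6,1,2] (faults so far: 4)
  step 5: ref 2 -> HIT, frames=[6,1,2] (faults so far: 4)
  step 6: ref 3 -> FAULT, evict 1, frames=[6,3,2] (faults so far: 5)
  step 7: ref 5 -> FAULT, evict 6, frames=[5,3,2] (faults so far: 6)
  step 8: ref 2 -> HIT, frames=[5,3,2] (faults so far: 6)
  step 9: ref 6 -> FAULT, evict 3, frames=[5,6,2] (faults so far: 7)
  step 10: ref 6 -> HIT, frames=[5,6,2] (faults so far: 7)
  step 11: ref 4 -> FAULT, evict 5, frames=[4,6,2] (faults so far: 8)
  step 12: ref 4 -> HIT, frames=[4,6,2] (faults so far: 8)
  step 13: ref 3 -> FAULT, evict 2, frames=[4,6,3] (faults so far: 9)
  step 14: ref 4 -> HIT, frames=[4,6,3] (faults so far: 9)
  LRU total faults: 9
--- Optimal ---
  step 0: ref 3 -> FAULT, frames=[3,-,-] (faults so far: 1)
  step 1: ref 1 -> FAULT, frames=[3,1,-] (faults so far: 2)
  step 2: ref 1 -> HIT, frames=[3,1,-] (faults so far: 2)
  step 3: ref 2 -> FAULT, frames=[3,1,2] (faults so far: 3)
  step 4: ref 6 -> FAULT, evict 1, frames=[3,6,2] (faults so far: 4)
  step 5: ref 2 -> HIT, frames=[3,6,2] (faults so far: 4)
  step 6: ref 3 -> HIT, frames=[3,6,2] (faults so far: 4)
  step 7: ref 5 -> FAULT, evict 3, frames=[5,6,2] (faults so far: 5)
  step 8: ref 2 -> HIT, frames=[5,6,2] (faults so far: 5)
  step 9: ref 6 -> HIT, frames=[5,6,2] (faults so far: 5)
  step 10: ref 6 -> HIT, frames=[5,6,2] (faults so far: 5)
  step 11: ref 4 -> FAULT, evict 2, frames=[5,6,4] (faults so far: 6)
  step 12: ref 4 -> HIT, frames=[5,6,4] (faults so far: 6)
  step 13: ref 3 -> FAULT, evict 5, frames=[3,6,4] (faults so far: 7)
  step 14: ref 4 -> HIT, frames=[3,6,4] (faults so far: 7)
  Optimal total faults: 7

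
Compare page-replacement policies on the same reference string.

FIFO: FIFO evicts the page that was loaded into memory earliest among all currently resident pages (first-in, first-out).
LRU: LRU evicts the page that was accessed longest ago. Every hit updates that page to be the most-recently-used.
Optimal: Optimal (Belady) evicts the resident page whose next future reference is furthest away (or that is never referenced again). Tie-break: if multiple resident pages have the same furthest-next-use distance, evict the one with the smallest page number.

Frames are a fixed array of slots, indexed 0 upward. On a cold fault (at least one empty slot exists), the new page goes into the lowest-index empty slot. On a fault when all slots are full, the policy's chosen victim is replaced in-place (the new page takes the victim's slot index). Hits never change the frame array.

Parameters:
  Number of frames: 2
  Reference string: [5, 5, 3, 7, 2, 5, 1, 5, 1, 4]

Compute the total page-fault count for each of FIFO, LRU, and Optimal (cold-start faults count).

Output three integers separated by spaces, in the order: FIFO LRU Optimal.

--- FIFO ---
  step 0: ref 5 -> FAULT, frames=[5,-] (faults so far: 1)
  step 1: ref 5 -> HIT, frames=[5,-] (faults so far: 1)
  step 2: ref 3 -> FAULT, frames=[5,3] (faults so far: 2)
  step 3: ref 7 -> FAULT, evict 5, frames=[7,3] (faults so far: 3)
  step 4: ref 2 -> FAULT, evict 3, frames=[7,2] (faults so far: 4)
  step 5: ref 5 -> FAULT, evict 7, frames=[5,2] (faults so far: 5)
  step 6: ref 1 -> FAULT, evict 2, frames=[5,1] (faults so far: 6)
  step 7: ref 5 -> HIT, frames=[5,1] (faults so far: 6)
  step 8: ref 1 -> HIT, frames=[5,1] (faults so far: 6)
  step 9: ref 4 -> FAULT, evict 5, frames=[4,1] (faults so far: 7)
  FIFO total faults: 7
--- LRU ---
  step 0: ref 5 -> FAULT, frames=[5,-] (faults so far: 1)
  step 1: ref 5 -> HIT, frames=[5,-] (faults so far: 1)
  step 2: ref 3 -> FAULT, frames=[5,3] (faults so far: 2)
  step 3: ref 7 -> FAULT, evict 5, frames=[7,3] (faults so far: 3)
  step 4: ref 2 -> FAULT, evict 3, frames=[7,2] (faults so far: 4)
  step 5: ref 5 -> FAULT, evict 7, frames=[5,2] (faults so far: 5)
  step 6: ref 1 -> FAULT, evict 2, frames=[5,1] (faults so far: 6)
  step 7: ref 5 -> HIT, frames=[5,1] (faults so far: 6)
  step 8: ref 1 -> HIT, frames=[5,1] (faults so far: 6)
  step 9: ref 4 -> FAULT, evict 5, frames=[4,1] (faults so far: 7)
  LRU total faults: 7
--- Optimal ---
  step 0: ref 5 -> FAULT, frames=[5,-] (faults so far: 1)
  step 1: ref 5 -> HIT, frames=[5,-] (faults so far: 1)
  step 2: ref 3 -> FAULT, frames=[5,3] (faults so far: 2)
  step 3: ref 7 -> FAULT, evict 3, frames=[5,7] (faults so far: 3)
  step 4: ref 2 -> FAULT, evict 7, frames=[5,2] (faults so far: 4)
  step 5: ref 5 -> HIT, frames=[5,2] (faults so far: 4)
  step 6: ref 1 -> FAULT, evict 2, frames=[5,1] (faults so far: 5)
  step 7: ref 5 -> HIT, frames=[5,1] (faults so far: 5)
  step 8: ref 1 -> HIT, frames=[5,1] (faults so far: 5)
  step 9: ref 4 -> FAULT, evict 1, frames=[5,4] (faults so far: 6)
  Optimal total faults: 6

Answer: 7 7 6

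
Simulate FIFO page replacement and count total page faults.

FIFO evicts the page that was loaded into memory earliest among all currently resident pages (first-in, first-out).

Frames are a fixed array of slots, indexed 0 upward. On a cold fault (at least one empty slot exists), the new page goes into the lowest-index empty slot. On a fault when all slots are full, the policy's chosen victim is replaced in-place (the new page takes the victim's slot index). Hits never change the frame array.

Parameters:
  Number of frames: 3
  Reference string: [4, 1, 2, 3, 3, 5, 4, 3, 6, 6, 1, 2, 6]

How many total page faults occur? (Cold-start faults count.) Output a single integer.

Answer: 9

Derivation:
Step 0: ref 4 → FAULT, frames=[4,-,-]
Step 1: ref 1 → FAULT, frames=[4,1,-]
Step 2: ref 2 → FAULT, frames=[4,1,2]
Step 3: ref 3 → FAULT (evict 4), frames=[3,1,2]
Step 4: ref 3 → HIT, frames=[3,1,2]
Step 5: ref 5 → FAULT (evict 1), frames=[3,5,2]
Step 6: ref 4 → FAULT (evict 2), frames=[3,5,4]
Step 7: ref 3 → HIT, frames=[3,5,4]
Step 8: ref 6 → FAULT (evict 3), frames=[6,5,4]
Step 9: ref 6 → HIT, frames=[6,5,4]
Step 10: ref 1 → FAULT (evict 5), frames=[6,1,4]
Step 11: ref 2 → FAULT (evict 4), frames=[6,1,2]
Step 12: ref 6 → HIT, frames=[6,1,2]
Total faults: 9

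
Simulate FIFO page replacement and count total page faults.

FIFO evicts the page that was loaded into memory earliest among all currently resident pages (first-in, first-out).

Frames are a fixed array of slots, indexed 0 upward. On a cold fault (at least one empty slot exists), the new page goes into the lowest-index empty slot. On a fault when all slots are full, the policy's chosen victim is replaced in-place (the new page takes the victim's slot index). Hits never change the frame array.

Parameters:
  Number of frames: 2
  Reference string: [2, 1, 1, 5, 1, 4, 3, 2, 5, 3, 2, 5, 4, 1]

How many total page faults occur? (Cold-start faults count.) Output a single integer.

Answer: 12

Derivation:
Step 0: ref 2 → FAULT, frames=[2,-]
Step 1: ref 1 → FAULT, frames=[2,1]
Step 2: ref 1 → HIT, frames=[2,1]
Step 3: ref 5 → FAULT (evict 2), frames=[5,1]
Step 4: ref 1 → HIT, frames=[5,1]
Step 5: ref 4 → FAULT (evict 1), frames=[5,4]
Step 6: ref 3 → FAULT (evict 5), frames=[3,4]
Step 7: ref 2 → FAULT (evict 4), frames=[3,2]
Step 8: ref 5 → FAULT (evict 3), frames=[5,2]
Step 9: ref 3 → FAULT (evict 2), frames=[5,3]
Step 10: ref 2 → FAULT (evict 5), frames=[2,3]
Step 11: ref 5 → FAULT (evict 3), frames=[2,5]
Step 12: ref 4 → FAULT (evict 2), frames=[4,5]
Step 13: ref 1 → FAULT (evict 5), frames=[4,1]
Total faults: 12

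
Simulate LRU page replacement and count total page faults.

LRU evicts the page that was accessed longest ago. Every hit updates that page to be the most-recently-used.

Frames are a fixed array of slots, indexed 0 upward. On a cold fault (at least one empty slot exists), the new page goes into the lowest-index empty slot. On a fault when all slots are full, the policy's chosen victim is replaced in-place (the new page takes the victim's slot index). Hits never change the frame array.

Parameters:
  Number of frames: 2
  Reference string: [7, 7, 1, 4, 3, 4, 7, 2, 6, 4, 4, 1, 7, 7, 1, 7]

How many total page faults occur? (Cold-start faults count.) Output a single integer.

Answer: 10

Derivation:
Step 0: ref 7 → FAULT, frames=[7,-]
Step 1: ref 7 → HIT, frames=[7,-]
Step 2: ref 1 → FAULT, frames=[7,1]
Step 3: ref 4 → FAULT (evict 7), frames=[4,1]
Step 4: ref 3 → FAULT (evict 1), frames=[4,3]
Step 5: ref 4 → HIT, frames=[4,3]
Step 6: ref 7 → FAULT (evict 3), frames=[4,7]
Step 7: ref 2 → FAULT (evict 4), frames=[2,7]
Step 8: ref 6 → FAULT (evict 7), frames=[2,6]
Step 9: ref 4 → FAULT (evict 2), frames=[4,6]
Step 10: ref 4 → HIT, frames=[4,6]
Step 11: ref 1 → FAULT (evict 6), frames=[4,1]
Step 12: ref 7 → FAULT (evict 4), frames=[7,1]
Step 13: ref 7 → HIT, frames=[7,1]
Step 14: ref 1 → HIT, frames=[7,1]
Step 15: ref 7 → HIT, frames=[7,1]
Total faults: 10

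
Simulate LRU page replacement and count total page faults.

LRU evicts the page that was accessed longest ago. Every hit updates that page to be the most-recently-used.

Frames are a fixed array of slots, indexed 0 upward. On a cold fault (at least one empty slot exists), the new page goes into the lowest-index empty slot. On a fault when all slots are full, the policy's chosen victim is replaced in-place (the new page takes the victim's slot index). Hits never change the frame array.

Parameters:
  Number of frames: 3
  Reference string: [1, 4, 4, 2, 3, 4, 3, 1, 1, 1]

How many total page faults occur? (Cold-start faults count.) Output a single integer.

Step 0: ref 1 → FAULT, frames=[1,-,-]
Step 1: ref 4 → FAULT, frames=[1,4,-]
Step 2: ref 4 → HIT, frames=[1,4,-]
Step 3: ref 2 → FAULT, frames=[1,4,2]
Step 4: ref 3 → FAULT (evict 1), frames=[3,4,2]
Step 5: ref 4 → HIT, frames=[3,4,2]
Step 6: ref 3 → HIT, frames=[3,4,2]
Step 7: ref 1 → FAULT (evict 2), frames=[3,4,1]
Step 8: ref 1 → HIT, frames=[3,4,1]
Step 9: ref 1 → HIT, frames=[3,4,1]
Total faults: 5

Answer: 5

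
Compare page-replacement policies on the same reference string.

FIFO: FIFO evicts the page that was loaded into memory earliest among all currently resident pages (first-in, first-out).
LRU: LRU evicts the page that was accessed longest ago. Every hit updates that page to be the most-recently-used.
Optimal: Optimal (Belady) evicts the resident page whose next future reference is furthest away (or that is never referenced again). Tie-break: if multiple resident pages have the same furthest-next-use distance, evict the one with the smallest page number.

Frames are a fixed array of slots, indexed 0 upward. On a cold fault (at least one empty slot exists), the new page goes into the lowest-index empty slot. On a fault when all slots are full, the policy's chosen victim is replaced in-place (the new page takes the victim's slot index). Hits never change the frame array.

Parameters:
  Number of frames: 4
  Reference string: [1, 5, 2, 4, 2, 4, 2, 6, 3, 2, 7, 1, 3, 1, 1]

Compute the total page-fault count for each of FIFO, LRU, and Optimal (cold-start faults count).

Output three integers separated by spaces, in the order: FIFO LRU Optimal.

--- FIFO ---
  step 0: ref 1 -> FAULT, frames=[1,-,-,-] (faults so far: 1)
  step 1: ref 5 -> FAULT, frames=[1,5,-,-] (faults so far: 2)
  step 2: ref 2 -> FAULT, frames=[1,5,2,-] (faults so far: 3)
  step 3: ref 4 -> FAULT, frames=[1,5,2,4] (faults so far: 4)
  step 4: ref 2 -> HIT, frames=[1,5,2,4] (faults so far: 4)
  step 5: ref 4 -> HIT, frames=[1,5,2,4] (faults so far: 4)
  step 6: ref 2 -> HIT, frames=[1,5,2,4] (faults so far: 4)
  step 7: ref 6 -> FAULT, evict 1, frames=[6,5,2,4] (faults so far: 5)
  step 8: ref 3 -> FAULT, evict 5, frames=[6,3,2,4] (faults so far: 6)
  step 9: ref 2 -> HIT, frames=[6,3,2,4] (faults so far: 6)
  step 10: ref 7 -> FAULT, evict 2, frames=[6,3,7,4] (faults so far: 7)
  step 11: ref 1 -> FAULT, evict 4, frames=[6,3,7,1] (faults so far: 8)
  step 12: ref 3 -> HIT, frames=[6,3,7,1] (faults so far: 8)
  step 13: ref 1 -> HIT, frames=[6,3,7,1] (faults so far: 8)
  step 14: ref 1 -> HIT, frames=[6,3,7,1] (faults so far: 8)
  FIFO total faults: 8
--- LRU ---
  step 0: ref 1 -> FAULT, frames=[1,-,-,-] (faults so far: 1)
  step 1: ref 5 -> FAULT, frames=[1,5,-,-] (faults so far: 2)
  step 2: ref 2 -> FAULT, frames=[1,5,2,-] (faults so far: 3)
  step 3: ref 4 -> FAULT, frames=[1,5,2,4] (faults so far: 4)
  step 4: ref 2 -> HIT, frames=[1,5,2,4] (faults so far: 4)
  step 5: ref 4 -> HIT, frames=[1,5,2,4] (faults so far: 4)
  step 6: ref 2 -> HIT, frames=[1,5,2,4] (faults so far: 4)
  step 7: ref 6 -> FAULT, evict 1, frames=[6,5,2,4] (faults so far: 5)
  step 8: ref 3 -> FAULT, evict 5, frames=[6,3,2,4] (faults so far: 6)
  step 9: ref 2 -> HIT, frames=[6,3,2,4] (faults so far: 6)
  step 10: ref 7 -> FAULT, evict 4, frames=[6,3,2,7] (faults so far: 7)
  step 11: ref 1 -> FAULT, evict 6, frames=[1,3,2,7] (faults so far: 8)
  step 12: ref 3 -> HIT, frames=[1,3,2,7] (faults so far: 8)
  step 13: ref 1 -> HIT, frames=[1,3,2,7] (faults so far: 8)
  step 14: ref 1 -> HIT, frames=[1,3,2,7] (faults so far: 8)
  LRU total faults: 8
--- Optimal ---
  step 0: ref 1 -> FAULT, frames=[1,-,-,-] (faults so far: 1)
  step 1: ref 5 -> FAULT, frames=[1,5,-,-] (faults so far: 2)
  step 2: ref 2 -> FAULT, frames=[1,5,2,-] (faults so far: 3)
  step 3: ref 4 -> FAULT, frames=[1,5,2,4] (faults so far: 4)
  step 4: ref 2 -> HIT, frames=[1,5,2,4] (faults so far: 4)
  step 5: ref 4 -> HIT, frames=[1,5,2,4] (faults so far: 4)
  step 6: ref 2 -> HIT, frames=[1,5,2,4] (faults so far: 4)
  step 7: ref 6 -> FAULT, evict 4, frames=[1,5,2,6] (faults so far: 5)
  step 8: ref 3 -> FAULT, evict 5, frames=[1,3,2,6] (faults so far: 6)
  step 9: ref 2 -> HIT, frames=[1,3,2,6] (faults so far: 6)
  step 10: ref 7 -> FAULT, evict 2, frames=[1,3,7,6] (faults so far: 7)
  step 11: ref 1 -> HIT, frames=[1,3,7,6] (faults so far: 7)
  step 12: ref 3 -> HIT, frames=[1,3,7,6] (faults so far: 7)
  step 13: ref 1 -> HIT, frames=[1,3,7,6] (faults so far: 7)
  step 14: ref 1 -> HIT, frames=[1,3,7,6] (faults so far: 7)
  Optimal total faults: 7

Answer: 8 8 7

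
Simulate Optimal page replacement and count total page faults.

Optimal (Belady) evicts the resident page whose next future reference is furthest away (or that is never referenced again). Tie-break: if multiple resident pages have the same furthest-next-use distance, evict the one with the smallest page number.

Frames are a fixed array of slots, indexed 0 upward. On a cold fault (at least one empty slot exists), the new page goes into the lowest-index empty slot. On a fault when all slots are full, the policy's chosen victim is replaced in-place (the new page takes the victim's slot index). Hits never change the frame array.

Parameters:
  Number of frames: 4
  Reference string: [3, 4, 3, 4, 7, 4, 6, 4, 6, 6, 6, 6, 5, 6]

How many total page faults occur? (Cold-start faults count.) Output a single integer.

Step 0: ref 3 → FAULT, frames=[3,-,-,-]
Step 1: ref 4 → FAULT, frames=[3,4,-,-]
Step 2: ref 3 → HIT, frames=[3,4,-,-]
Step 3: ref 4 → HIT, frames=[3,4,-,-]
Step 4: ref 7 → FAULT, frames=[3,4,7,-]
Step 5: ref 4 → HIT, frames=[3,4,7,-]
Step 6: ref 6 → FAULT, frames=[3,4,7,6]
Step 7: ref 4 → HIT, frames=[3,4,7,6]
Step 8: ref 6 → HIT, frames=[3,4,7,6]
Step 9: ref 6 → HIT, frames=[3,4,7,6]
Step 10: ref 6 → HIT, frames=[3,4,7,6]
Step 11: ref 6 → HIT, frames=[3,4,7,6]
Step 12: ref 5 → FAULT (evict 3), frames=[5,4,7,6]
Step 13: ref 6 → HIT, frames=[5,4,7,6]
Total faults: 5

Answer: 5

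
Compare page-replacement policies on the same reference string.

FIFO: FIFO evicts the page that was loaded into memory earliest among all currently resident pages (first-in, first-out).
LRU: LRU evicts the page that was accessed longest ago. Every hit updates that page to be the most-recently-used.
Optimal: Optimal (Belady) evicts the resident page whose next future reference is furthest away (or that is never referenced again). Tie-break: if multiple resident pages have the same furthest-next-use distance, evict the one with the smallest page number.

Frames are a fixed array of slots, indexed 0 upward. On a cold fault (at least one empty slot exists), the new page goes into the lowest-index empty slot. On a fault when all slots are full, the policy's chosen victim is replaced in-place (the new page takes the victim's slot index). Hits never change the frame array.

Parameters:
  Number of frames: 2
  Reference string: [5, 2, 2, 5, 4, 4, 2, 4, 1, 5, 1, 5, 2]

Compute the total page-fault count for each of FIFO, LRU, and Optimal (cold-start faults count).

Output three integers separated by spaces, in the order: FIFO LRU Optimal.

Answer: 6 7 6

Derivation:
--- FIFO ---
  step 0: ref 5 -> FAULT, frames=[5,-] (faults so far: 1)
  step 1: ref 2 -> FAULT, frames=[5,2] (faults so far: 2)
  step 2: ref 2 -> HIT, frames=[5,2] (faults so far: 2)
  step 3: ref 5 -> HIT, frames=[5,2] (faults so far: 2)
  step 4: ref 4 -> FAULT, evict 5, frames=[4,2] (faults so far: 3)
  step 5: ref 4 -> HIT, frames=[4,2] (faults so far: 3)
  step 6: ref 2 -> HIT, frames=[4,2] (faults so far: 3)
  step 7: ref 4 -> HIT, frames=[4,2] (faults so far: 3)
  step 8: ref 1 -> FAULT, evict 2, frames=[4,1] (faults so far: 4)
  step 9: ref 5 -> FAULT, evict 4, frames=[5,1] (faults so far: 5)
  step 10: ref 1 -> HIT, frames=[5,1] (faults so far: 5)
  step 11: ref 5 -> HIT, frames=[5,1] (faults so far: 5)
  step 12: ref 2 -> FAULT, evict 1, frames=[5,2] (faults so far: 6)
  FIFO total faults: 6
--- LRU ---
  step 0: ref 5 -> FAULT, frames=[5,-] (faults so far: 1)
  step 1: ref 2 -> FAULT, frames=[5,2] (faults so far: 2)
  step 2: ref 2 -> HIT, frames=[5,2] (faults so far: 2)
  step 3: ref 5 -> HIT, frames=[5,2] (faults so far: 2)
  step 4: ref 4 -> FAULT, evict 2, frames=[5,4] (faults so far: 3)
  step 5: ref 4 -> HIT, frames=[5,4] (faults so far: 3)
  step 6: ref 2 -> FAULT, evict 5, frames=[2,4] (faults so far: 4)
  step 7: ref 4 -> HIT, frames=[2,4] (faults so far: 4)
  step 8: ref 1 -> FAULT, evict 2, frames=[1,4] (faults so far: 5)
  step 9: ref 5 -> FAULT, evict 4, frames=[1,5] (faults so far: 6)
  step 10: ref 1 -> HIT, frames=[1,5] (faults so far: 6)
  step 11: ref 5 -> HIT, frames=[1,5] (faults so far: 6)
  step 12: ref 2 -> FAULT, evict 1, frames=[2,5] (faults so far: 7)
  LRU total faults: 7
--- Optimal ---
  step 0: ref 5 -> FAULT, frames=[5,-] (faults so far: 1)
  step 1: ref 2 -> FAULT, frames=[5,2] (faults so far: 2)
  step 2: ref 2 -> HIT, frames=[5,2] (faults so far: 2)
  step 3: ref 5 -> HIT, frames=[5,2] (faults so far: 2)
  step 4: ref 4 -> FAULT, evict 5, frames=[4,2] (faults so far: 3)
  step 5: ref 4 -> HIT, frames=[4,2] (faults so far: 3)
  step 6: ref 2 -> HIT, frames=[4,2] (faults so far: 3)
  step 7: ref 4 -> HIT, frames=[4,2] (faults so far: 3)
  step 8: ref 1 -> FAULT, evict 4, frames=[1,2] (faults so far: 4)
  step 9: ref 5 -> FAULT, evict 2, frames=[1,5] (faults so far: 5)
  step 10: ref 1 -> HIT, frames=[1,5] (faults so far: 5)
  step 11: ref 5 -> HIT, frames=[1,5] (faults so far: 5)
  step 12: ref 2 -> FAULT, evict 1, frames=[2,5] (faults so far: 6)
  Optimal total faults: 6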